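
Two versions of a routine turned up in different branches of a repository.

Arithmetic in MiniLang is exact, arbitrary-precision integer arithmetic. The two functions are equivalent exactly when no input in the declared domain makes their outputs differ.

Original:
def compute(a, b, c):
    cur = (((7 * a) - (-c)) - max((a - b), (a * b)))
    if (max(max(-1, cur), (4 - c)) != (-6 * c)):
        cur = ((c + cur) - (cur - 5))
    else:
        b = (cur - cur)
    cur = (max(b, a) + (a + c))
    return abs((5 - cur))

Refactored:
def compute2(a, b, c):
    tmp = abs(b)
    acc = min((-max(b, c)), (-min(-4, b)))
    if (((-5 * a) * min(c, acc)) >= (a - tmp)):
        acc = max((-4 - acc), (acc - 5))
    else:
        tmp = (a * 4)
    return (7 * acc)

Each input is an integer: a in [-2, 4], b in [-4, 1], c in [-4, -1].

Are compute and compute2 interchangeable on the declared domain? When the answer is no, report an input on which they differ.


Evaluate both at a=-2, b=-4, c=-4.
compute: cur becomes -26; next (max(max(-1, cur), (4 - c)) != (-6 * c)) evaluates to true; next cur becomes 1; next cur becomes -8; next final value 13
compute2: tmp becomes 4; next acc becomes 4; next (((-5 * a) * min(c, acc)) >= (a - tmp)) evaluates to false; next tmp becomes -8; next final value 28
13 != 28, so the rewrite changes behavior.
verdict: not equivalent; witness: a=-2, b=-4, c=-4


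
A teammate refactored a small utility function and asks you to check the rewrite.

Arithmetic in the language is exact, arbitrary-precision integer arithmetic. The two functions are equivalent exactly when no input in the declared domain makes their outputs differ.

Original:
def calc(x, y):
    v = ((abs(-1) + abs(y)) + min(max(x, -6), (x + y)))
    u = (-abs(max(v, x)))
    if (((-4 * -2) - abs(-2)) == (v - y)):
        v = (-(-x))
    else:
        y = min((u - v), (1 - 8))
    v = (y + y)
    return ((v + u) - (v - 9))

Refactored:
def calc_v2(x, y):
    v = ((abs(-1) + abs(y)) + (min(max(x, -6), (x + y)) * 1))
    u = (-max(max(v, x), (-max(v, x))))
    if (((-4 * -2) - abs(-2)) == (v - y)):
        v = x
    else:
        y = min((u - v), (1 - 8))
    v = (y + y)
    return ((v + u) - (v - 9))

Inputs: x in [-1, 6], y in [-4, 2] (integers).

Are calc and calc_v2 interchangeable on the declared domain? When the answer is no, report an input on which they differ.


This is a faithful refactor — constant usage differs, plus min/max/abs usage differs, plus arithmetic usage differs, but the computed results match everywhere.
Tracing x=1, y=-4: calc: v = 2; u = -2; (((-4 * -2) - abs(-2)) == (v - y)) -> true; v = 1; v = -8; return 7 | calc_v2: v = 2; u = -2; (((-4 * -2) - abs(-2)) == (v - y)) -> true; v = 1; v = -8; return 7 — matching result 7.
An exhaustive pass over the 56 declared inputs shows identical outputs.
verdict: equivalent


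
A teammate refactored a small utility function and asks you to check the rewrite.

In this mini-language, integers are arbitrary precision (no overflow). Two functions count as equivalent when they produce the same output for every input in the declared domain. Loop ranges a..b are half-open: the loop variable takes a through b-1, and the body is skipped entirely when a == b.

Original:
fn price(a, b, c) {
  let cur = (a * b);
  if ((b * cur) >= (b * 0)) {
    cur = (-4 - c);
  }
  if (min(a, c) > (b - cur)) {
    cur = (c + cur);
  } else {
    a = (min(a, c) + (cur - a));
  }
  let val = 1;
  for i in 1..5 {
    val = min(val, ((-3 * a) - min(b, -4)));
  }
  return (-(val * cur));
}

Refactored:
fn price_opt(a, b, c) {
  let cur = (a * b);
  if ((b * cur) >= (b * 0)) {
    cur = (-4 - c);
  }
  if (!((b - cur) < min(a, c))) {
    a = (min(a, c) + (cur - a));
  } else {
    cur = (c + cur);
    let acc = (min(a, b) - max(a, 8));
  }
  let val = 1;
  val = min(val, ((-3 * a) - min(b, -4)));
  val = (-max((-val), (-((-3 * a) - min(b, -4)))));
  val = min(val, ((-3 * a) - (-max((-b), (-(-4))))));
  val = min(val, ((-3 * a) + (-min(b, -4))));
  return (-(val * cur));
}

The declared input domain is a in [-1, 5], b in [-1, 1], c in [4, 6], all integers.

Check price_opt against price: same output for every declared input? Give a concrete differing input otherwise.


The two are interchangeable: constant usage differs; statement counts differ; comparison usage differs; arithmetic usage differs; min/max/abs usage differs; local variable names differ; boolean connective usage differs; loop structure differs, and every declared input agrees.
Tracing a=5, b=0, c=5: price: cur=0, then ((b * cur) >= (b * 0)) is true, then cur=-9, then (min(a, c) > (b - cur)) is false, then a=-9, then val=1, then (i=1), then val=1, then (i=2), then val=1, then (i=3), then val=1, then (i=4), then val=1, then returns 9 | price_opt: cur=0, then ((b * cur) >= (b * 0)) is true, then cur=-9, then (!((b - cur) < min(a, c))) is true, then a=-9, then val=1, then val=1, then val=1, then val=1, then val=1, then returns 9 — matching result 9.
Across all 63 domain points the two functions coincide.
verdict: equivalent


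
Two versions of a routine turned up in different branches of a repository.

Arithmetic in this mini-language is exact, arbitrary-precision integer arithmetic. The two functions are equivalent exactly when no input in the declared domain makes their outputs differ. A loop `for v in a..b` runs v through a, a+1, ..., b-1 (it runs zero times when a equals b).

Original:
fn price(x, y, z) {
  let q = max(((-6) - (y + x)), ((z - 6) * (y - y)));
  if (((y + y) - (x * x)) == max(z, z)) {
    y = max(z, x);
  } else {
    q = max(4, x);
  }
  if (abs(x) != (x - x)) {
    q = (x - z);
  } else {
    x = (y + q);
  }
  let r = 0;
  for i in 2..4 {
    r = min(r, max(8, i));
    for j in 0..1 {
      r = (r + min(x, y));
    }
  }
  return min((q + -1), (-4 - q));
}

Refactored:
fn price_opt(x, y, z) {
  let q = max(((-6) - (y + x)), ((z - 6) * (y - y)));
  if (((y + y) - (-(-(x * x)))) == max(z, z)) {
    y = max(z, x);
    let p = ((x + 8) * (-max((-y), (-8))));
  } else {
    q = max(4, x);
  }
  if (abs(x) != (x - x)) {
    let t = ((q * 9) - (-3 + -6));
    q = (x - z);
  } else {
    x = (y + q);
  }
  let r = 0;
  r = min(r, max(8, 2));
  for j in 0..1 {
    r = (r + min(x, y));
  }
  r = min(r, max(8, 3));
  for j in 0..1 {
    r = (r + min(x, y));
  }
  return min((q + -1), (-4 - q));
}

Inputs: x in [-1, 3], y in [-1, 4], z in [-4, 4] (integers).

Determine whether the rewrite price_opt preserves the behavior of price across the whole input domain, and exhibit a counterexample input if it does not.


Behavior is preserved: although statement counts differ; also min/max/abs usage differs; also local variable names differ; also loop structure differs; also arithmetic usage differs; also constant usage differs, the outputs never diverge.
One worked example (x=1, y=0, z=2) — price: q=0, then (((y + y) - (x * x)) == max(z, z)) is false, then q=4, then (abs(x) != (x - x)) is true, then q=-1, then r=0, then (i=2), then r=0, then (j=0), then r=0, then (i=3), then r=0, then (j=0), then r=0, then returns -3; price_opt: q=0, then (((y + y) - (-(-(x * x)))) == max(z, z)) is false, then q=4, then (abs(x) != (x - x)) is true, then t=45, then q=-1, then r=0, then r=0, then (j=0), then r=0, then r=0, then (j=0), then r=0, then returns -3; agreement on -3.
An exhaustive pass over the 270 declared inputs shows identical outputs.
verdict: equivalent


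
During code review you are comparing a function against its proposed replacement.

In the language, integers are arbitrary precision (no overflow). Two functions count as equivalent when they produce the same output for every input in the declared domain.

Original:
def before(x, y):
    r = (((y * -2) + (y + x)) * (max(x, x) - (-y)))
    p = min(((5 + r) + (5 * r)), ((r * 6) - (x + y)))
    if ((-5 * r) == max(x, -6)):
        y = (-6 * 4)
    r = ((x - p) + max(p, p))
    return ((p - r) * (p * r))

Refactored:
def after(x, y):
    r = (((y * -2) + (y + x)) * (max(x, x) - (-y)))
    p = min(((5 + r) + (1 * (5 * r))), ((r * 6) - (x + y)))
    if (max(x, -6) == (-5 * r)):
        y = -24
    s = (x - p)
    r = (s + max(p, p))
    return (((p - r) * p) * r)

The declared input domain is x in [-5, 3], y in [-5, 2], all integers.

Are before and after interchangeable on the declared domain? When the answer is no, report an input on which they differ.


The two versions differ — the changes include local variable names differ; constant usage differs; statement counts differ.
One worked example (x=-2, y=-1) — before: r=3, then p=21, then ((-5 * r) == max(x, -6)) is false, then r=-2, then returns -966; after: r=3, then p=21, then (max(x, -6) == (-5 * r)) is false, then s=-23, then r=-2, then returns -966; agreement on -966.
Every one of the 72 inputs gives matching results.
verdict: equivalent


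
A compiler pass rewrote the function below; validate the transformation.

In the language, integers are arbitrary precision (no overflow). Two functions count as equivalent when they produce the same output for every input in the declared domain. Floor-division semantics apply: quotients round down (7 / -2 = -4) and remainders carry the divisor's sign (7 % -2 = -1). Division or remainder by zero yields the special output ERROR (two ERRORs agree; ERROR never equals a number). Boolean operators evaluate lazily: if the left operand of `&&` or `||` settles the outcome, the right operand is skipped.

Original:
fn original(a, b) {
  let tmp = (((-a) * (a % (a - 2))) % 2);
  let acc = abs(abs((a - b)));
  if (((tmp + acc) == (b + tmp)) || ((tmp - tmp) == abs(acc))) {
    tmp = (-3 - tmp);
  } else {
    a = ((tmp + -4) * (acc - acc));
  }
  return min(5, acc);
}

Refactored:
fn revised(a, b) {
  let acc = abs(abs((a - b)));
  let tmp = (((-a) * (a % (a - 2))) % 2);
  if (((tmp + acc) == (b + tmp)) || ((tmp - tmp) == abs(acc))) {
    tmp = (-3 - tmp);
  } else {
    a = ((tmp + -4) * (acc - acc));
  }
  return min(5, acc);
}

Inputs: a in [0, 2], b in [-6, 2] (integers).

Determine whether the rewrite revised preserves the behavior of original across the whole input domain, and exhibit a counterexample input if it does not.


The two versions differ — the changes include same computation, different form.
Tracing a=2, b=-3: original: hits division by zero so the output is ERROR | revised: acc becomes 5; next hits division by zero so the output is ERROR — matching result ERROR.
An exhaustive pass over the 27 declared inputs shows identical outputs.
verdict: equivalent


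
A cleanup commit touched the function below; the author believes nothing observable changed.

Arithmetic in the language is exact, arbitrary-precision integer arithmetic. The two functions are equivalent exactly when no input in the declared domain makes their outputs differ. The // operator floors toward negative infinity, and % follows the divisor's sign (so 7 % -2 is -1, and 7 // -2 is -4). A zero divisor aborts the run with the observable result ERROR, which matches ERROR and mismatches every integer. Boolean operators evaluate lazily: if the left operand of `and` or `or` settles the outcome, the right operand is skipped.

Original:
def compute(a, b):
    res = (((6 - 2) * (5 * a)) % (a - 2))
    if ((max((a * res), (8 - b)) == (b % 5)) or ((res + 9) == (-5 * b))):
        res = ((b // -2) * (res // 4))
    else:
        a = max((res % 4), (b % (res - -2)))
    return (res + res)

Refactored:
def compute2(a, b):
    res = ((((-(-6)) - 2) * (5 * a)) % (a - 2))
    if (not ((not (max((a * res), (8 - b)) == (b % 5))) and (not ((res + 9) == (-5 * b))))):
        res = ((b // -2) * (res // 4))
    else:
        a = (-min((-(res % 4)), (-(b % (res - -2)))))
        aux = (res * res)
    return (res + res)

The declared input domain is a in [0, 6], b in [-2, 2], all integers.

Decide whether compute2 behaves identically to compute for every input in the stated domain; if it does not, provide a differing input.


The two versions differ — the changes include statement counts differ, min/max/abs usage differs, local variable names differ, boolean connective usage differs, arithmetic usage differs.
Tracing a=0, b=0: compute: res = 0; ((max((a * res), (8 - b)) == (b % 5)) or ((res + 9) == (-5 * b))) -> false; a = 0; return 0 | compute2: res = 0; (not ((not (max((a * res), (8 - b)) == (b % 5))) and (not ((res + 9) == (-5 * b))))) -> false; a = 0; aux = 0; return 0 — matching result 0.
Every one of the 35 inputs gives matching results.
verdict: equivalent


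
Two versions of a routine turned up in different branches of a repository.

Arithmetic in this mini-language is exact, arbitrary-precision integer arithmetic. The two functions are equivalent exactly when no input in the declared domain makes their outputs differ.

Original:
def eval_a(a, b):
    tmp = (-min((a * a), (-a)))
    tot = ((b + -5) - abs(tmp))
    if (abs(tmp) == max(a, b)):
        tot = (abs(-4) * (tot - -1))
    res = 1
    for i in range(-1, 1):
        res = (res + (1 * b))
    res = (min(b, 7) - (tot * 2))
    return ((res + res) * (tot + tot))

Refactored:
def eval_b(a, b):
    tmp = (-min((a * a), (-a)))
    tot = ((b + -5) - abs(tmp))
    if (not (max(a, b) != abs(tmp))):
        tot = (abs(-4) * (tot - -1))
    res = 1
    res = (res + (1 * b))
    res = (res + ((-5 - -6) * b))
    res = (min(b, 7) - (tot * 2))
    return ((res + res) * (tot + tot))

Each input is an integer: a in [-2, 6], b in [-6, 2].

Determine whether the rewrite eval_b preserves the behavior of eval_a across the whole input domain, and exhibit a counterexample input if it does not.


Equivalent — the differences include constant usage differs, and loop structure differs, and boolean connective usage differs, and comparison usage differs, and local variable names differ, and arithmetic usage differs, yet no declared input distinguishes the two.
One worked example (a=2, b=0) — eval_a: tmp = 2; tot = -7; (abs(tmp) == max(a, b)) -> true; tot = -24; res = 1; [i=-1]; res = 1; [i=0]; res = 1; res = 48; return -4608; eval_b: tmp = 2; tot = -7; (not (max(a, b) != abs(tmp))) -> true; tot = -24; res = 1; res = 1; res = 1; res = 48; return -4608; agreement on -4608.
Sweeping the whole domain (81 inputs) finds no disagreement.
verdict: equivalent


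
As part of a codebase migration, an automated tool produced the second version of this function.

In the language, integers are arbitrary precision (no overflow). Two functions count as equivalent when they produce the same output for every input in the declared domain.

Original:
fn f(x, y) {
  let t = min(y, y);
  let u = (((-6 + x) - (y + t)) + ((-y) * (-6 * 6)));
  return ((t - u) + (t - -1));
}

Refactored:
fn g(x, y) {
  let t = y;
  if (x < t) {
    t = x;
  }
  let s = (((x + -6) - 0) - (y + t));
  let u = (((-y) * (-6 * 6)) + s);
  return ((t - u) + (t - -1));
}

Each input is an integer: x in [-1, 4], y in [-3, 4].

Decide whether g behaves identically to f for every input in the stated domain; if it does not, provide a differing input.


There is a counterexample at x=-1, y=0: 8 on one side, 5 on the other.
f: t := 0 | u := -7 | result 8
g: t := 0 | (x < t): true | t := -1 | s := -6 | u := -6 | result 5
verdict: not equivalent; witness: x=-1, y=0


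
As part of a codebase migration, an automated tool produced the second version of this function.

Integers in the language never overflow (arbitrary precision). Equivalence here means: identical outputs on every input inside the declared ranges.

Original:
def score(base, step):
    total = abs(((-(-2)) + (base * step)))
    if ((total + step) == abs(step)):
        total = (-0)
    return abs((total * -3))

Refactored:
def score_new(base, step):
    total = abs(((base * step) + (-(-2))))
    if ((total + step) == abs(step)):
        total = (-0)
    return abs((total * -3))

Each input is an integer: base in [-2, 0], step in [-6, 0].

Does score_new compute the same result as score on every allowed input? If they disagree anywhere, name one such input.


Comparing the listings, the differences include: same computation, different form.
As a probe, take base=-1, step=-1: score runs total=3, then ((total + step) == abs(step)) is false, then returns 9; score_new runs total=3, then ((total + step) == abs(step)) is false, then returns 9; both end at 9.
Across all 21 domain points the two functions coincide.
verdict: equivalent


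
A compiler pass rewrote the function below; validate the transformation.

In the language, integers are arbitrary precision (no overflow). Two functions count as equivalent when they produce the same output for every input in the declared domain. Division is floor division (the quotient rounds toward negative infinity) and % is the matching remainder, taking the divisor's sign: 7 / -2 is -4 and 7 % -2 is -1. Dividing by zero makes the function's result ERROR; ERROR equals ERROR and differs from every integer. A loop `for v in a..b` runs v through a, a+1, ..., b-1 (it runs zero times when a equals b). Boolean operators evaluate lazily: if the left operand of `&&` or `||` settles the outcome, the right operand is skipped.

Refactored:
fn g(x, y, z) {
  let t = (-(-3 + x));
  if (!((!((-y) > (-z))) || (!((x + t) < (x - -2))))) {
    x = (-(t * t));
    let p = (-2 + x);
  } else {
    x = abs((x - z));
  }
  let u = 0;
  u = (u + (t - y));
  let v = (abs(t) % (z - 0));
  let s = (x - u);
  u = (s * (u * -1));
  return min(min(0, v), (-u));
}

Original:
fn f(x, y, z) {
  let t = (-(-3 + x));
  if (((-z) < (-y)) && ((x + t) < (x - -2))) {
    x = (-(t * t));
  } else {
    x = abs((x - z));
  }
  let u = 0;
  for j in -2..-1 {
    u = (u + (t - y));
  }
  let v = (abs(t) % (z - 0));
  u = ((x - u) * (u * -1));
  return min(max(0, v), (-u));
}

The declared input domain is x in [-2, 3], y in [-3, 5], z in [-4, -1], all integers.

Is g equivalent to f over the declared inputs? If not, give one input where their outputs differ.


There is a counterexample at x=-2, y=3, z=-4: 0 on one side, -3 on the other.
f: t = 5; (((-z) < (-y)) && ((x + t) < (x - -2))) -> false; x = 2; u = 0; [j=-2]; u = 2; v = -3; u = 0; return 0
g: t = 5; (!((!((-y) > (-z))) || (!((x + t) < (x - -2))))) -> false; x = 2; u = 0; u = 2; v = -3; s = 0; u = 0; return -3
verdict: not equivalent; witness: x=-2, y=3, z=-4


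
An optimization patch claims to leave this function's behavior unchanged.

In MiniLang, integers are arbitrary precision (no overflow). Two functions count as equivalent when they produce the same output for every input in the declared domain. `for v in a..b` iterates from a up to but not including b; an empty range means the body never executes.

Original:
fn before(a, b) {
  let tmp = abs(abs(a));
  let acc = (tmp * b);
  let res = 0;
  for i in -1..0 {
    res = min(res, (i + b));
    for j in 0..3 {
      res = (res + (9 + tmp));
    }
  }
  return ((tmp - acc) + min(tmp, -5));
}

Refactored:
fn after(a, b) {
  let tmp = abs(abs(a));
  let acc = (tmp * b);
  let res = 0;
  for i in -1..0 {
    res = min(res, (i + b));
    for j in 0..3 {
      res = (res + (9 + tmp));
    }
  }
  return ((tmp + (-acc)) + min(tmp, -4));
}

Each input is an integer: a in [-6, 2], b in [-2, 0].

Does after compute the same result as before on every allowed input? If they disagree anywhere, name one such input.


These are not equivalent — on a=-6, b=-2 the outputs split (13 vs 14).
before: tmp becomes 6; next acc becomes -12; next res becomes 0; next at i=-1:; next res becomes -3; next at j=0:; next res becomes 12; next at j=1:; next res becomes 27; next at j=2:; next res becomes 42; next final value 13
after: tmp becomes 6; next acc becomes -12; next res becomes 0; next at i=-1:; next res becomes -3; next at j=0:; next res becomes 12; next at j=1:; next res becomes 27; next at j=2:; next res becomes 42; next final value 14
verdict: not equivalent; witness: a=-6, b=-2


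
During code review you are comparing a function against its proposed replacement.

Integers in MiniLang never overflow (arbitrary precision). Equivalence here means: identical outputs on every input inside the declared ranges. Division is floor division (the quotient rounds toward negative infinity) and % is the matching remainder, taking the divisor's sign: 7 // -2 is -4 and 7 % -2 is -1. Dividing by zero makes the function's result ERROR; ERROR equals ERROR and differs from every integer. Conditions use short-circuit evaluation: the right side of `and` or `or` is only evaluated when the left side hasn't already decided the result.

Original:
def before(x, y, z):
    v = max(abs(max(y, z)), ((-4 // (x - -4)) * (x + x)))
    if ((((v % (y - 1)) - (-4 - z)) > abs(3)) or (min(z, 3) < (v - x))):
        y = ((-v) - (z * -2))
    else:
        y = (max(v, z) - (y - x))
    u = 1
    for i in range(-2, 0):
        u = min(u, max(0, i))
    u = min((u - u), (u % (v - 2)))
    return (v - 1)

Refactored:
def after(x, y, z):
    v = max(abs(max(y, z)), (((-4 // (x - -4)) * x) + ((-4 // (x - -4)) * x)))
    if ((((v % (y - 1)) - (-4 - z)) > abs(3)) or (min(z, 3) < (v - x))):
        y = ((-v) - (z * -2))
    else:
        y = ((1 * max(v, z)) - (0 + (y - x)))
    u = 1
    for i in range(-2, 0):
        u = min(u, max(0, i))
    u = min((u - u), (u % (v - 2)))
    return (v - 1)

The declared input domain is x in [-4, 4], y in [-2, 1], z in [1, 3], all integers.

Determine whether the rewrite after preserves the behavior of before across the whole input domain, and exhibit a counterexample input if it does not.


Side by side, the visible changes include: arithmetic usage differs; also constant usage differs.
As a probe, take x=3, y=0, z=2: before runs v=2, then ((((v % (y - 1)) - (-4 - z)) > abs(3)) or (min(z, 3) < (v - x))) is true, then y=2, then u=1, then (i=-2), then u=0, then (i=-1), then u=0, then a zero divisor aborts: ERROR; after runs v=2, then ((((v % (y - 1)) - (-4 - z)) > abs(3)) or (min(z, 3) < (v - x))) is true, then y=2, then u=1, then (i=-2), then u=0, then (i=-1), then u=0, then a zero divisor aborts: ERROR; both end at ERROR.
Sweeping the whole domain (108 inputs) finds no disagreement.
verdict: equivalent


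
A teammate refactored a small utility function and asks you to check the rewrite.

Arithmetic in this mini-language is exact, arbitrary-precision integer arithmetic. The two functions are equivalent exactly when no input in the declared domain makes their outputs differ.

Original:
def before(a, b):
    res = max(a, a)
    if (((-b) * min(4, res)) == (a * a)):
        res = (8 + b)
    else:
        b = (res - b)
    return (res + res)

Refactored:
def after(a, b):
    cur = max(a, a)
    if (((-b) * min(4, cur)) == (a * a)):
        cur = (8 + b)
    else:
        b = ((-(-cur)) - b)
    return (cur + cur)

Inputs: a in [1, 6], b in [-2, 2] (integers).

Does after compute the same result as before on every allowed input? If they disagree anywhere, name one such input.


The two versions differ — the changes include local variable names differ.
Tracing a=5, b=-2: before: res = 5; (((-b) * min(4, res)) == (a * a)) -> false; b = 7; return 10 | after: cur = 5; (((-b) * min(4, cur)) == (a * a)) -> false; b = 7; return 10 — matching result 10.
Checked all 30 inputs in the declared domain: the outputs agree on every one.
verdict: equivalent


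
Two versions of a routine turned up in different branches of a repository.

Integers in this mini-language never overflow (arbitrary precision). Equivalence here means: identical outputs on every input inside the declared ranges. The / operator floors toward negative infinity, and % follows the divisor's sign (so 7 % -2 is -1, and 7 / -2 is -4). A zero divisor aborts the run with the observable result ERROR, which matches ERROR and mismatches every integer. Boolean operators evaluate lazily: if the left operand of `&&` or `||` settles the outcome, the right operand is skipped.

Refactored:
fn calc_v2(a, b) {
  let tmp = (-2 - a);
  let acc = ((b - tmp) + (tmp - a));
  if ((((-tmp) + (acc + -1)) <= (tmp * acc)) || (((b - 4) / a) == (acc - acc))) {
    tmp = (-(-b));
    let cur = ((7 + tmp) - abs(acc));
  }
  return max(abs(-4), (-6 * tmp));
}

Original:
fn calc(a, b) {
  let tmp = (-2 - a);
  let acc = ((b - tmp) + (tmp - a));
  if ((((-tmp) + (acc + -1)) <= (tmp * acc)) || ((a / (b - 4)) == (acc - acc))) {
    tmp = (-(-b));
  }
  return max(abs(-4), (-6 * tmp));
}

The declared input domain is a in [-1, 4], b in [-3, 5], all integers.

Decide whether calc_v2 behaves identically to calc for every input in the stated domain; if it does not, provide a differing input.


These are not equivalent — on a=-1, b=0 the outputs split (4 vs 6).
calc: tmp=-1, then acc=1, then ((((-tmp) + (acc + -1)) <= (tmp * acc)) || ((a / (b - 4)) == (acc - acc))) is true, then tmp=0, then returns 4
calc_v2: tmp=-1, then acc=1, then ((((-tmp) + (acc + -1)) <= (tmp * acc)) || (((b - 4) / a) == (acc - acc))) is false, then returns 6
verdict: not equivalent; witness: a=-1, b=0


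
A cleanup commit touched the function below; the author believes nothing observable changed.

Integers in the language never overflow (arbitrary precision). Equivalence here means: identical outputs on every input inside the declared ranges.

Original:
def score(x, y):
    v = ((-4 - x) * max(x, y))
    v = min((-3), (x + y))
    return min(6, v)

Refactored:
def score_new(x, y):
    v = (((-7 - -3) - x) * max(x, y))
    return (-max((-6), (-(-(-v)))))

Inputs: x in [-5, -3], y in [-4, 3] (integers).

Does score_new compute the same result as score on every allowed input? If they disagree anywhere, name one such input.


Not equivalent: x=-5, y=-4 separates them (-9 vs -4).
score: v=-4, then v=-9, then returns -9
score_new: v=-4, then returns -4
verdict: not equivalent; witness: x=-5, y=-4


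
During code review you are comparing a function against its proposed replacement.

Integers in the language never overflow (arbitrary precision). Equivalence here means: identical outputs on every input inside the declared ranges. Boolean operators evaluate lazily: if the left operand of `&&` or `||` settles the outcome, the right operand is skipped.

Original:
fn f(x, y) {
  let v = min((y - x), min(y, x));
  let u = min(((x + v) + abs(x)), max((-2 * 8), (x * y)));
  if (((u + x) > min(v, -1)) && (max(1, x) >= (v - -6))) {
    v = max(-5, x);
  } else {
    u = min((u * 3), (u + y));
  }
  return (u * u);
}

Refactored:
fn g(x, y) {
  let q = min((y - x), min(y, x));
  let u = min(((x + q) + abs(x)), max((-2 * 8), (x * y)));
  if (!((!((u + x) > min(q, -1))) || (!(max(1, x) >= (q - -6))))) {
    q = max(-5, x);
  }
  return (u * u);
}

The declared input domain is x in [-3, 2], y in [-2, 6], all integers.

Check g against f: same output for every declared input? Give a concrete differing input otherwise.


x=-3, y=-2 yields 81 from f but 9 from g.
verdict: not equivalent; witness: x=-3, y=-2


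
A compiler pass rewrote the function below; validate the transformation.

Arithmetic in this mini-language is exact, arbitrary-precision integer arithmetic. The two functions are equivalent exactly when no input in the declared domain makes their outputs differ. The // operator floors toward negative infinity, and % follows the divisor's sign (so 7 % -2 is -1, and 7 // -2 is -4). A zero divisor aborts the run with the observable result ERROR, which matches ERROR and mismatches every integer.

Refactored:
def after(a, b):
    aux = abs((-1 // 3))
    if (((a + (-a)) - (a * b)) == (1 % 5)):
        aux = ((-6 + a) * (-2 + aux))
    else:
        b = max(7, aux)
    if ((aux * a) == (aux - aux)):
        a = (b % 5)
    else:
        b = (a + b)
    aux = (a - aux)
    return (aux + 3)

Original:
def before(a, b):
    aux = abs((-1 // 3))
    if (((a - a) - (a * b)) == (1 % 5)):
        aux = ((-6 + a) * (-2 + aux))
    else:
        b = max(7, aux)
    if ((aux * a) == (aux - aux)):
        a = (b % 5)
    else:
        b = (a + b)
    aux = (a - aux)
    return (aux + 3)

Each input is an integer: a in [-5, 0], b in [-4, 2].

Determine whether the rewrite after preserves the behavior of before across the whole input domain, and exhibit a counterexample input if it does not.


The two versions differ — the changes include arithmetic usage differs.
Tracing a=0, b=1: before: aux=1, then (((a - a) - (a * b)) == (1 % 5)) is false, then b=7, then ((aux * a) == (aux - aux)) is true, then a=2, then aux=1, then returns 4 | after: aux=1, then (((a + (-a)) - (a * b)) == (1 % 5)) is false, then b=7, then ((aux * a) == (aux - aux)) is true, then a=2, then aux=1, then returns 4 — matching result 4.
Across all 42 domain points the two functions coincide.
verdict: equivalent


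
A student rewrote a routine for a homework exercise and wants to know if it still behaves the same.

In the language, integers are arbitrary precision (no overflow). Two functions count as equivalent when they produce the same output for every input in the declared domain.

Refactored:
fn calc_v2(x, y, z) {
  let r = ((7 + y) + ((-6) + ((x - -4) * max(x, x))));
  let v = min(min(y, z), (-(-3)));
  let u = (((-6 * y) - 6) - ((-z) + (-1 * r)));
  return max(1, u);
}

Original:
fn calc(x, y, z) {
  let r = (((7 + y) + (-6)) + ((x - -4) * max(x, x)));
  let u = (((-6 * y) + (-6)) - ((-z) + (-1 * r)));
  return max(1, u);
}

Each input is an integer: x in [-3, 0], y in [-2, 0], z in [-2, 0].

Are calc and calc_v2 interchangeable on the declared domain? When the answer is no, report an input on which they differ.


Comparing the listings, the differences include: constant usage differs, plus min/max/abs usage differs, plus arithmetic usage differs, plus local variable names differ, plus statement counts differ.
Tracing x=-3, y=-2, z=-1: calc: r = -4; u = 1; return 1 | calc_v2: r = -4; v = -2; u = 1; return 1 — matching result 1.
Sweeping the whole domain (36 inputs) finds no disagreement.
verdict: equivalent


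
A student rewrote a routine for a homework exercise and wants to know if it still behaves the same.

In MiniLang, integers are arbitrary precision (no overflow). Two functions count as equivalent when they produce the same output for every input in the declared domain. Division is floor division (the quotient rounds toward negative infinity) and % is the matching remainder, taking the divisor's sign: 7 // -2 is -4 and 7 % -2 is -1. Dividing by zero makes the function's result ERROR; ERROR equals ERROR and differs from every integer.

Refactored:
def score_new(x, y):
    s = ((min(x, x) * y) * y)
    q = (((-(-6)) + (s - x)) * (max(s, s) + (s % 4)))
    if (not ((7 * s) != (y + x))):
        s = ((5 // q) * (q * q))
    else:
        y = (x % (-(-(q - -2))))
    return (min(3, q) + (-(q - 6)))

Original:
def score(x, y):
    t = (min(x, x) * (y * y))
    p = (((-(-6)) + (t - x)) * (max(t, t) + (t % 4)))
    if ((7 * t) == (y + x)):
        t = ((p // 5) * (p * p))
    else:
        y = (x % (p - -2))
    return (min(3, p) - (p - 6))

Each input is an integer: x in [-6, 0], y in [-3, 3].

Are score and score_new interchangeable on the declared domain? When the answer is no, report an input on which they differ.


Not equivalent: x=0, y=0 separates them (6 vs ERROR).
score: t = 0; p = 0; ((7 * t) == (y + x)) -> true; t = 0; return 6
score_new: s = 0; q = 0; (not ((7 * s) != (y + x))) -> true; division by zero -> ERROR
verdict: not equivalent; witness: x=0, y=0


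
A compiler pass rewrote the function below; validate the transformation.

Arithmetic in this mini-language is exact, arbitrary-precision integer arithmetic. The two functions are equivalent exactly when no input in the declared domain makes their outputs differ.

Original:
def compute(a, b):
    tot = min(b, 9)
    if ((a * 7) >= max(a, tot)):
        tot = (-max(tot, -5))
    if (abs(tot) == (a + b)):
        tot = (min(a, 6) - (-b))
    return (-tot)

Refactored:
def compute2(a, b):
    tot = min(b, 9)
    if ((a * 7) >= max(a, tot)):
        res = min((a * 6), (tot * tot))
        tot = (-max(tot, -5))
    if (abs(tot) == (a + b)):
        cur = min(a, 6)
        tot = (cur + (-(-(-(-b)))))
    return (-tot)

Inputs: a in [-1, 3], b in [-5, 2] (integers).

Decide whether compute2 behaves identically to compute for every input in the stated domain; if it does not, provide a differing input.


Behavior is preserved: although min/max/abs usage differs; also statement counts differ; also local variable names differ; also constant usage differs; also arithmetic usage differs, the outputs never diverge.
One worked example (a=0, b=0) — compute: tot becomes 0; next ((a * 7) >= max(a, tot)) evaluates to true; next tot becomes 0; next (abs(tot) == (a + b)) evaluates to true; next tot becomes 0; next final value 0; compute2: tot becomes 0; next ((a * 7) >= max(a, tot)) evaluates to true; next res becomes 0; next tot becomes 0; next (abs(tot) == (a + b)) evaluates to true; next cur becomes 0; next tot becomes 0; next final value 0; agreement on 0.
Checked all 40 inputs in the declared domain: the outputs agree on every one.
verdict: equivalent


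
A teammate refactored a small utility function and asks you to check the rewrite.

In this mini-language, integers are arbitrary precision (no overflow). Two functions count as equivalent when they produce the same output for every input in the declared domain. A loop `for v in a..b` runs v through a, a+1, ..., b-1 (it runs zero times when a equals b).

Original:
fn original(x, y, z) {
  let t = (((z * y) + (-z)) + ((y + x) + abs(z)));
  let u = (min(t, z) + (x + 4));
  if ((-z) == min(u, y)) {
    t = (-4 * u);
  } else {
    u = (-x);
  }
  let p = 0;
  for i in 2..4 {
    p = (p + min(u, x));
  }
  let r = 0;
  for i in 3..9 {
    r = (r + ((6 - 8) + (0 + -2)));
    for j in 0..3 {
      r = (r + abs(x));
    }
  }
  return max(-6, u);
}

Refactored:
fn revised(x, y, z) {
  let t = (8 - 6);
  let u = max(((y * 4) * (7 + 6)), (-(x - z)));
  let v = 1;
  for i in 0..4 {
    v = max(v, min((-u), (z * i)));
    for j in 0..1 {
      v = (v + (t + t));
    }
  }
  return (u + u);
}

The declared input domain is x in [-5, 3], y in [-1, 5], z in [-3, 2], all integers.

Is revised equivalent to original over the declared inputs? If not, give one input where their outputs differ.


x=-5, y=-1, z=-3 yields 5 from original but 4 from revised.
verdict: not equivalent; witness: x=-5, y=-1, z=-3


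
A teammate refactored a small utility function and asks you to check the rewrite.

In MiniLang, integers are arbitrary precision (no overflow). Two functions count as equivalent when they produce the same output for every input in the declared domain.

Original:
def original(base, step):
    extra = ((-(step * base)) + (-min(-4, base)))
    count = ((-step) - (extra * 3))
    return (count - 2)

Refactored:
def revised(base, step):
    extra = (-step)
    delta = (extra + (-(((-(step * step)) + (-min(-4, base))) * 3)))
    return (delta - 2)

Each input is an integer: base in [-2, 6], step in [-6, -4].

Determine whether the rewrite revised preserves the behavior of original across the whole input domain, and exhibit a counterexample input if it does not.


Run the pair on base=-2, step=-6.
original: extra := -8 | count := 30 | result 28
revised: extra := 6 | delta := 102 | result 100
28 and 100 differ, so these are not the same function on this domain.
verdict: not equivalent; witness: base=-2, step=-6


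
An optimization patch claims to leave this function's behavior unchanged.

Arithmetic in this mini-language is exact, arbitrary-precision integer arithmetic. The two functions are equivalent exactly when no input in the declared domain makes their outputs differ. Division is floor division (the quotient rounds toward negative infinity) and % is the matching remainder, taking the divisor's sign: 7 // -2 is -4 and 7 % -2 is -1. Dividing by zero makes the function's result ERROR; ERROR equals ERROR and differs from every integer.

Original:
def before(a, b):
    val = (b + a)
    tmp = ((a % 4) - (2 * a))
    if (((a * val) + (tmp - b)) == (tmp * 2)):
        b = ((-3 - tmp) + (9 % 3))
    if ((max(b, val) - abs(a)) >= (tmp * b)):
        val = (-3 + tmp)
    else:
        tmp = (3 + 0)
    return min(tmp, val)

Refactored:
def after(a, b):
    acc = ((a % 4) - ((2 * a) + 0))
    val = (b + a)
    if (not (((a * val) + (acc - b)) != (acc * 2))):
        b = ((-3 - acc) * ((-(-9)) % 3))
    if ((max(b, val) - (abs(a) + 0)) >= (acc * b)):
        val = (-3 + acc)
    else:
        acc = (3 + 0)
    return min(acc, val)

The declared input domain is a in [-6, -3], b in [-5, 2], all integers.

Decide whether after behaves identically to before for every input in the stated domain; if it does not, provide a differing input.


Not equivalent: a=-5, b=2 separates them (10 vs -3).
before: val = -3; tmp = 13; (((a * val) + (tmp - b)) == (tmp * 2)) -> true; b = -16; ((max(b, val) - abs(a)) >= (tmp * b)) -> true; val = 10; return 10
after: acc = 13; val = -3; (not (((a * val) + (acc - b)) != (acc * 2))) -> true; b = 0; ((max(b, val) - (abs(a) + 0)) >= (acc * b)) -> false; acc = 3; return -3
verdict: not equivalent; witness: a=-5, b=2


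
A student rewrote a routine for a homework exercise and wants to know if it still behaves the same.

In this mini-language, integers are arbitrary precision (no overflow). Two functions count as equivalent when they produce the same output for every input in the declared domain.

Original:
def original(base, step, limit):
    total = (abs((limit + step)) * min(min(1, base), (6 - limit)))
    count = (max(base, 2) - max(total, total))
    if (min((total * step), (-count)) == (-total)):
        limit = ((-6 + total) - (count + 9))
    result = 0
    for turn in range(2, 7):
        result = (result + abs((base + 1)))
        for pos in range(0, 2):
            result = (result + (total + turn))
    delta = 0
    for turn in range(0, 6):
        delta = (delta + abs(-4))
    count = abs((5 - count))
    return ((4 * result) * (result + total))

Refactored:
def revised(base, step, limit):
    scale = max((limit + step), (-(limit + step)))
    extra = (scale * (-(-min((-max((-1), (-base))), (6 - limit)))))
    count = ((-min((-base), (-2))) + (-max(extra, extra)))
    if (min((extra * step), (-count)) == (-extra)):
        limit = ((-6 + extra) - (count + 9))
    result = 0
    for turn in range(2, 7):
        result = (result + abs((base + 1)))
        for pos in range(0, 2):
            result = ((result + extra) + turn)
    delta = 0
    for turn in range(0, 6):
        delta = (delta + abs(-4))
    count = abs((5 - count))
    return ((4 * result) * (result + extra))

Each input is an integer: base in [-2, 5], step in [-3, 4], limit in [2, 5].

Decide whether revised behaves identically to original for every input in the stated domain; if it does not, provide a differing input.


Behavior is preserved: although local variable names differ, plus arithmetic usage differs, plus statement counts differ, plus min/max/abs usage differs, the outputs never diverge.
Spot check at base=-1, step=3, limit=4 — original: total=-7, then count=9, then (min((total * step), (-count)) == (-total)) is false, then result=0, then (turn=2), then result=0, then (pos=0), then result=-5, then (pos=1), then result=-10, then (turn=3), then result=-10, then (pos=0), then result=-14, then (pos=1), then result=-18, then (turn=4), then result=-18, then (pos=0), then result=-21, then (pos=1), then result=-24, then (turn=5), then result=-24, then (pos=0), then result=-26, then (pos=1), then result=-28, then (turn=6), then result=-28, then (pos=0), then result=-29, then (pos=1), then result=-30, then delta=0, then (turn=0), then delta=4, then (turn=1), then delta=8, then (turn=2), then delta=12, then (turn=3), then delta=16, then (turn=4), then delta=20, then (turn=5), then delta=24, then count=4, then returns 4440. revised: scale=7, then extra=-7, then count=9, then (min((extra * step), (-count)) == (-extra)) is false, then result=0, then (turn=2), then result=0, then (pos=0), then result=-5, then (pos=1), then result=-10, then (turn=3), then result=-10, then (pos=0), then result=-14, then (pos=1), then result=-18, then (turn=4), then result=-18, then (pos=0), then result=-21, then (pos=1), then result=-24, then (turn=5), then result=-24, then (pos=0), then result=-26, then (pos=1), then result=-28, then (turn=6), then result=-28, then (pos=0), then result=-29, then (pos=1), then result=-30, then delta=0, then (turn=0), then delta=4, then (turn=1), then delta=8, then (turn=2), then delta=12, then (turn=3), then delta=16, then (turn=4), then delta=20, then (turn=5), then delta=24, then count=4, then returns 4440. Both give 4440.
Sweeping the whole domain (256 inputs) finds no disagreement.
verdict: equivalent
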